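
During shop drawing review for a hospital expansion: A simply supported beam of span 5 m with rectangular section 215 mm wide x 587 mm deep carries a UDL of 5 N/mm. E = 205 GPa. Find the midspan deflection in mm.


I = 215 * 587^3 / 12 = 3623860887.08 mm^4
L = 5000.0 mm, w = 5 N/mm, E = 205000.0 MPa
delta = 5 * w * L^4 / (384 * E * I)
= 5 * 5 * 5000.0^4 / (384 * 205000.0 * 3623860887.08)
= 0.0548 mm

0.0548 mm


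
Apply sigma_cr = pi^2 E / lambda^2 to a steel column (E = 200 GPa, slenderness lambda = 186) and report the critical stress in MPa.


sigma_cr = pi^2 * E / lambda^2
= 9.8696 * 200000.0 / 186^2
= 9.8696 * 200000.0 / 34596
= 57.0563 MPa

57.0563 MPa


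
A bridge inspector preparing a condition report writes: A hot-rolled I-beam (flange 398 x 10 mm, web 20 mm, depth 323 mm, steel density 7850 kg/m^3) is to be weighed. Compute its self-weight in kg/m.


A_flanges = 2 * 398 * 10 = 7960 mm^2
A_web = (323 - 2 * 10) * 20 = 6060 mm^2
A_total = 7960 + 6060 = 14020 mm^2 = 0.014020 m^2
Weight = rho * A = 7850 * 0.014020 = 110.057 kg/m

110.057 kg/m


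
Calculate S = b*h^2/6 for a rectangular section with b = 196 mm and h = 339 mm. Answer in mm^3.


S = b * h^2 / 6
= 196 * 339^2 / 6
= 196 * 114921 / 6
= 3754086.0 mm^3

3754086.0 mm^3


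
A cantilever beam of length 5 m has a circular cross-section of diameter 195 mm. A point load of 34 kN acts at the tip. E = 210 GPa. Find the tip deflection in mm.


I = pi * d^4 / 64 = pi * 195^4 / 64 = 70975480.96 mm^4
L = 5000.0 mm, P = 34000.0 N, E = 210000.0 MPa
delta = P * L^3 / (3 * E * I)
= 34000.0 * 5000.0^3 / (3 * 210000.0 * 70975480.96)
= 95.0474 mm

95.0474 mm


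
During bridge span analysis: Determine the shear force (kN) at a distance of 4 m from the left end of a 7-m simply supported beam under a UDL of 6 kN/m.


R_A = w * L / 2 = 6 * 7 / 2 = 21.0 kN
V(x) = R_A - w * x = 21.0 - 6 * 4
= -3.0 kN

-3.0 kN


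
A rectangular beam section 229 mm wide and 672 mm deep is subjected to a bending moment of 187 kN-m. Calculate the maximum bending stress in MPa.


I = b * h^3 / 12 = 229 * 672^3 / 12 = 5791113216.0 mm^4
y = h / 2 = 672 / 2 = 336.0 mm
M = 187 kN-m = 187000000.0 N-mm
sigma = M * y / I = 187000000.0 * 336.0 / 5791113216.0
= 10.85 MPa

10.85 MPa


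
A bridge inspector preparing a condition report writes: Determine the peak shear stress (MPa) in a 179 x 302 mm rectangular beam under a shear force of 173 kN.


A = b * h = 179 * 302 = 54058 mm^2
V = 173 kN = 173000.0 N
tau_max = 1.5 * V / A = 1.5 * 173000.0 / 54058
= 4.8004 MPa

4.8004 MPa


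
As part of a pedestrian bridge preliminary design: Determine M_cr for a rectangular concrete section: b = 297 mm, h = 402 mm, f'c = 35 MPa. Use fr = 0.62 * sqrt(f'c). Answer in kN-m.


fr = 0.62 * sqrt(35) = 0.62 * 5.9161 = 3.668 MPa
I = 297 * 402^3 / 12 = 1607878998.0 mm^4
y_t = 201.0 mm
M_cr = fr * I / y_t = 3.668 * 1607878998.0 / 201.0 N-mm
= 29.3415 kN-m

29.3415 kN-m


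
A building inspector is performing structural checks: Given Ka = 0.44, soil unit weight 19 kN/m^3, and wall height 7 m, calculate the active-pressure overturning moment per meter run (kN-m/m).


Pa = 0.5 * Ka * gamma * H^2
= 0.5 * 0.44 * 19 * 7^2
= 204.82 kN/m
Arm = H / 3 = 7 / 3 = 2.3333 m
Mo = Pa * arm = Pa * H / 3 = 204.82 * 7 / 3 = 477.9133 kN-m/m

477.9133 kN-m/m


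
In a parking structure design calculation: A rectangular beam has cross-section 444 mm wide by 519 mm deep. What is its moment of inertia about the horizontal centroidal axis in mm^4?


I = b * h^3 / 12
= 444 * 519^3 / 12
= 444 * 139798359 / 12
= 5172539283.0 mm^4

5172539283.0 mm^4


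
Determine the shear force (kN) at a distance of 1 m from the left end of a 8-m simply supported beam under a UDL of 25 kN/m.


R_A = w * L / 2 = 25 * 8 / 2 = 100.0 kN
V(x) = R_A - w * x = 100.0 - 25 * 1
= 75.0 kN

75.0 kN


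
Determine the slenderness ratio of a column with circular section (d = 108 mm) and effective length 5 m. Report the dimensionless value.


Radius of gyration r = d / 4 = 108 / 4 = 27.0 mm
L_eff = 5000.0 mm
Slenderness ratio = L / r = 5000.0 / 27.0 = 185.19 (dimensionless)

185.19 (dimensionless)


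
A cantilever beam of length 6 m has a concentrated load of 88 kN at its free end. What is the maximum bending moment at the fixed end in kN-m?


For a cantilever with a point load at the free end:
M_max = P * L = 88 * 6 = 528 kN-m

528 kN-m


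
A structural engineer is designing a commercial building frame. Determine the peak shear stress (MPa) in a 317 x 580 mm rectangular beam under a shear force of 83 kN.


A = b * h = 317 * 580 = 183860 mm^2
V = 83 kN = 83000.0 N
tau_max = 1.5 * V / A = 1.5 * 83000.0 / 183860
= 0.6771 MPa

0.6771 MPa


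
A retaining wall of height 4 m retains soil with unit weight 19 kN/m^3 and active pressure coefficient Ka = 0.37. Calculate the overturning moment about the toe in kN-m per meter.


Pa = 0.5 * Ka * gamma * H^2
= 0.5 * 0.37 * 19 * 4^2
= 56.24 kN/m
Arm = H / 3 = 4 / 3 = 1.3333 m
Mo = Pa * arm = Pa * H / 3 = 56.24 * 4 / 3 = 74.9867 kN-m/m

74.9867 kN-m/m


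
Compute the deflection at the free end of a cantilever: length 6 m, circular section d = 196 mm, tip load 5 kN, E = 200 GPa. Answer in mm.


I = pi * d^4 / 64 = pi * 196^4 / 64 = 72442625.88 mm^4
L = 6000.0 mm, P = 5000.0 N, E = 200000.0 MPa
delta = P * L^3 / (3 * E * I)
= 5000.0 * 6000.0^3 / (3 * 200000.0 * 72442625.88)
= 24.8472 mm

24.8472 mm


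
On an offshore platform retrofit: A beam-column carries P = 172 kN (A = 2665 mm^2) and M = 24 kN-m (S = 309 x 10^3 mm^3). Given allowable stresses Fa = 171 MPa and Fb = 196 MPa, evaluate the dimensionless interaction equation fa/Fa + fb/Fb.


f_a = P / A = 172000.0 / 2665 = 64.5403 MPa
f_b = M / S = 24000000.0 / 309000.0 = 77.6699 MPa
Ratio = f_a / Fa + f_b / Fb
= 64.5403 / 171 + 77.6699 / 196
= 0.7737 (dimensionless)

0.7737 (dimensionless)


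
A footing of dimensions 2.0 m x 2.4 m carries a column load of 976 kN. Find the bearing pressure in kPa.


A = 2.0 * 2.4 = 4.8 m^2
q = P / A = 976 / 4.8
= 203.3333 kPa

203.3333 kPa


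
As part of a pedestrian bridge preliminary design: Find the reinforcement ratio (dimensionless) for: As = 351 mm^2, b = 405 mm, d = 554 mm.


rho = As / (b * d)
= 351 / (405 * 554)
= 351 / 224370
= 0.001564 (dimensionless)

0.001564 (dimensionless)


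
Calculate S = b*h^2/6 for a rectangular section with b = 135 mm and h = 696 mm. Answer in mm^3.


S = b * h^2 / 6
= 135 * 696^2 / 6
= 135 * 484416 / 6
= 10899360.0 mm^3

10899360.0 mm^3


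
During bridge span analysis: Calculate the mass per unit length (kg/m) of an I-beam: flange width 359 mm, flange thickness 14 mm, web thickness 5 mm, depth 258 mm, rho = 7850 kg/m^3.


A_flanges = 2 * 359 * 14 = 10052 mm^2
A_web = (258 - 2 * 14) * 5 = 1150 mm^2
A_total = 10052 + 1150 = 11202 mm^2 = 0.011202 m^2
Weight = rho * A = 7850 * 0.011202 = 87.9357 kg/m

87.9357 kg/m


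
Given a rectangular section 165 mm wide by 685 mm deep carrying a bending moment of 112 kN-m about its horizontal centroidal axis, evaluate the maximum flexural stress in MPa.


I = b * h^3 / 12 = 165 * 685^3 / 12 = 4419512968.75 mm^4
y = h / 2 = 685 / 2 = 342.5 mm
M = 112 kN-m = 112000000.0 N-mm
sigma = M * y / I = 112000000.0 * 342.5 / 4419512968.75
= 8.68 MPa

8.68 MPa


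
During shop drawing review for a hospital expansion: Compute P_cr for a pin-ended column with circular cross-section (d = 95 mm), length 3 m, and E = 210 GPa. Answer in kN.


I = pi * d^4 / 64 = 3998198.21 mm^4
L = 3000.0 mm
P_cr = pi^2 * E * I / L^2
= 9.8696 * 210000.0 * 3998198.21 / 3000.0^2
= 920748.14 N = 920.7481 kN

920.7481 kN


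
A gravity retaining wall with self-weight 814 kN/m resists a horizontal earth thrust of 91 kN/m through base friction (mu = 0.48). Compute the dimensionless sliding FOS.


Resisting force = mu * W = 0.48 * 814 = 390.72 kN/m
FOS = Resisting / Driving = 390.72 / 91
= 4.2936 (dimensionless)

4.2936 (dimensionless)


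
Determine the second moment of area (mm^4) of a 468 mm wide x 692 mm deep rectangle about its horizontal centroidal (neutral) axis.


I = b * h^3 / 12
= 468 * 692^3 / 12
= 468 * 331373888 / 12
= 12923581632.0 mm^4

12923581632.0 mm^4


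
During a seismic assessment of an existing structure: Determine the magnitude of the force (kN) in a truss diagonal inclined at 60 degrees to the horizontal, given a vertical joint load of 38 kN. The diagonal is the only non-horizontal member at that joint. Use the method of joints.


At the joint, only the diagonal has a vertical component, so vertical equilibrium gives:
F * sin(60) = 38
F = 38 / sin(60)
= 38 / 0.866025
= 43.88 kN

43.88 kN


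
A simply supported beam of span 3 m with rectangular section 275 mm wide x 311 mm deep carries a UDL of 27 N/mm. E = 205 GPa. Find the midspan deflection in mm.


I = 275 * 311^3 / 12 = 689338627.08 mm^4
L = 3000.0 mm, w = 27 N/mm, E = 205000.0 MPa
delta = 5 * w * L^4 / (384 * E * I)
= 5 * 27 * 3000.0^4 / (384 * 205000.0 * 689338627.08)
= 0.2015 mm

0.2015 mm


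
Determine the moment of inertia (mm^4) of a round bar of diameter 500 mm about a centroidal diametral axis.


r = d / 2 = 500 / 2 = 250.0 mm
I = pi * r^4 / 4 = pi * 250.0^4 / 4
= 3067961575.77 mm^4

3067961575.77 mm^4


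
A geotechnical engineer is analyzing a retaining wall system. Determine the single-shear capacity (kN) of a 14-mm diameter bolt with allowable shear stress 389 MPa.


A = pi * d^2 / 4 = pi * 14^2 / 4 = 153.938 mm^2
V = f_v * A / 1000 = 389 * 153.938 / 1000
= 59.8819 kN

59.8819 kN


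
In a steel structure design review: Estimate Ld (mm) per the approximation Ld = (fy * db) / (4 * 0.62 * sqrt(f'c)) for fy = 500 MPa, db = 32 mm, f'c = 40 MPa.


Ld = (fy * db) / (4 * 0.62 * sqrt(f'c))
= (500 * 32) / (4 * 0.62 * sqrt(40))
= 16000 / 15.6849
= 1020.09 mm

1020.09 mm


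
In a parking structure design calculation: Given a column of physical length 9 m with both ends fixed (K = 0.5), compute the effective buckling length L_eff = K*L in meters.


L_eff = K * L
= 0.5 * 9
= 4.5 m

4.5 m


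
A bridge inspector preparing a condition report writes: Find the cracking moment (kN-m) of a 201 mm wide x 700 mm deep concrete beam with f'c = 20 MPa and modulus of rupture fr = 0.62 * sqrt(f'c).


fr = 0.62 * sqrt(20) = 0.62 * 4.4721 = 2.7727 MPa
I = 201 * 700^3 / 12 = 5745250000.0 mm^4
y_t = 350.0 mm
M_cr = fr * I / y_t = 2.7727 * 5745250000.0 / 350.0 N-mm
= 45.5143 kN-m

45.5143 kN-m


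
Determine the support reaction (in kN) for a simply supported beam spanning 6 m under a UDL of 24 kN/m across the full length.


Total load = w * L = 24 * 6 = 144 kN
By symmetry, each reaction R = total / 2 = 144 / 2 = 72.0 kN

72.0 kN


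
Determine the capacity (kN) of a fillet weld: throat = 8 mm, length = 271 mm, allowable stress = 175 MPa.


Strength = throat * length * allowable stress
= 8 * 271 * 175 N
= 379400 N
= 379.4 kN

379.4 kN


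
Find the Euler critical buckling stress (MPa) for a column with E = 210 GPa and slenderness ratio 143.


sigma_cr = pi^2 * E / lambda^2
= 9.8696 * 210000.0 / 143^2
= 9.8696 * 210000.0 / 20449
= 101.3554 MPa

101.3554 MPa


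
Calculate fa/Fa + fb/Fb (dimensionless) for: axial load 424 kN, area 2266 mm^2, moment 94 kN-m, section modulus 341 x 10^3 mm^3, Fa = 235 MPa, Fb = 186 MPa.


f_a = P / A = 424000.0 / 2266 = 187.1139 MPa
f_b = M / S = 94000000.0 / 341000.0 = 275.6598 MPa
Ratio = f_a / Fa + f_b / Fb
= 187.1139 / 235 + 275.6598 / 186
= 2.2783 (dimensionless)

2.2783 (dimensionless)


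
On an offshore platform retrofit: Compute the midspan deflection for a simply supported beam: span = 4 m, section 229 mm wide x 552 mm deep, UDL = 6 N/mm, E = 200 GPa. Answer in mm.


I = 229 * 552^3 / 12 = 3209751936.0 mm^4
L = 4000.0 mm, w = 6 N/mm, E = 200000.0 MPa
delta = 5 * w * L^4 / (384 * E * I)
= 5 * 6 * 4000.0^4 / (384 * 200000.0 * 3209751936.0)
= 0.0312 mm

0.0312 mm


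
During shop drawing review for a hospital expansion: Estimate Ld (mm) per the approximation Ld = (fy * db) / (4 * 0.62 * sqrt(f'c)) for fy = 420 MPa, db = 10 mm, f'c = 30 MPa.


Ld = (fy * db) / (4 * 0.62 * sqrt(f'c))
= (420 * 10) / (4 * 0.62 * sqrt(30))
= 4200 / 13.5835
= 309.2 mm

309.2 mm


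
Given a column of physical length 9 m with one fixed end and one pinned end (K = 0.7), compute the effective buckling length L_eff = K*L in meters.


L_eff = K * L
= 0.7 * 9
= 6.3 m

6.3 m


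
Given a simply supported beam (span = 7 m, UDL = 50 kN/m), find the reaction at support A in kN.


Total load = w * L = 50 * 7 = 350 kN
By symmetry, each reaction R = total / 2 = 350 / 2 = 175.0 kN

175.0 kN


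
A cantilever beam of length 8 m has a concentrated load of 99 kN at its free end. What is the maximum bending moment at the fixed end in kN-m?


For a cantilever with a point load at the free end:
M_max = P * L = 99 * 8 = 792 kN-m

792 kN-m


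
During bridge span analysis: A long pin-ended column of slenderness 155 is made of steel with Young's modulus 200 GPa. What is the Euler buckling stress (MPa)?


sigma_cr = pi^2 * E / lambda^2
= 9.8696 * 200000.0 / 155^2
= 9.8696 * 200000.0 / 24025
= 82.1611 MPa

82.1611 MPa


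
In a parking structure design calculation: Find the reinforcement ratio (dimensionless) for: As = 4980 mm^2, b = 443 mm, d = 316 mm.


rho = As / (b * d)
= 4980 / (443 * 316)
= 4980 / 139988
= 0.035574 (dimensionless)

0.035574 (dimensionless)


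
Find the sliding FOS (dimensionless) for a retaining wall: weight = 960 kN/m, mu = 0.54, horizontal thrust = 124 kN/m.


Resisting force = mu * W = 0.54 * 960 = 518.4 kN/m
FOS = Resisting / Driving = 518.4 / 124
= 4.1806 (dimensionless)

4.1806 (dimensionless)


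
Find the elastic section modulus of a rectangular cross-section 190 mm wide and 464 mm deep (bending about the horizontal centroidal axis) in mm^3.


S = b * h^2 / 6
= 190 * 464^2 / 6
= 190 * 215296 / 6
= 6817706.67 mm^3

6817706.67 mm^3


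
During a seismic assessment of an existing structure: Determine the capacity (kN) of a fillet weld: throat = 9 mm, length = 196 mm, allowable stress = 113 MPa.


Strength = throat * length * allowable stress
= 9 * 196 * 113 N
= 199332 N
= 199.33 kN

199.33 kN


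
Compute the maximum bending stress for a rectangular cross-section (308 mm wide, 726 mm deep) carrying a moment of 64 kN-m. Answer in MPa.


I = b * h^3 / 12 = 308 * 726^3 / 12 = 9821534184.0 mm^4
y = h / 2 = 726 / 2 = 363.0 mm
M = 64 kN-m = 64000000.0 N-mm
sigma = M * y / I = 64000000.0 * 363.0 / 9821534184.0
= 2.37 MPa

2.37 MPa


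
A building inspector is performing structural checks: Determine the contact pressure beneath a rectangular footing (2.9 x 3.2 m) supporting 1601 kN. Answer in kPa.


A = 2.9 * 3.2 = 9.28 m^2
q = P / A = 1601 / 9.28
= 172.5216 kPa

172.5216 kPa


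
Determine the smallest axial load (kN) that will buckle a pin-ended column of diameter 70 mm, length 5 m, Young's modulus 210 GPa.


I = pi * d^4 / 64 = 1178588.12 mm^4
L = 5000.0 mm
P_cr = pi^2 * E * I / L^2
= 9.8696 * 210000.0 * 1178588.12 / 5000.0^2
= 97710.47 N = 97.7105 kN

97.7105 kN


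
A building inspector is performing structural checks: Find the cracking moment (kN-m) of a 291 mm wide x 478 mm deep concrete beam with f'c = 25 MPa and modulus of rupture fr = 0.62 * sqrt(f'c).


fr = 0.62 * sqrt(25) = 0.62 * 5.0 = 3.1 MPa
I = 291 * 478^3 / 12 = 2648472286.0 mm^4
y_t = 239.0 mm
M_cr = fr * I / y_t = 3.1 * 2648472286.0 / 239.0 N-mm
= 34.3526 kN-m

34.3526 kN-m


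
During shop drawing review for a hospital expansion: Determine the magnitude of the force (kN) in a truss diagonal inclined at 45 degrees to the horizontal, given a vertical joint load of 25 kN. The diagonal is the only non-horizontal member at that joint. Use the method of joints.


At the joint, only the diagonal has a vertical component, so vertical equilibrium gives:
F * sin(45) = 25
F = 25 / sin(45)
= 25 / 0.707107
= 35.36 kN

35.36 kN


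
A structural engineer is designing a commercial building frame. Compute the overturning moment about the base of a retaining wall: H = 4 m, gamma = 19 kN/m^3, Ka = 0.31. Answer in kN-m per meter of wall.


Pa = 0.5 * Ka * gamma * H^2
= 0.5 * 0.31 * 19 * 4^2
= 47.12 kN/m
Arm = H / 3 = 4 / 3 = 1.3333 m
Mo = Pa * arm = Pa * H / 3 = 47.12 * 4 / 3 = 62.8267 kN-m/m

62.8267 kN-m/m


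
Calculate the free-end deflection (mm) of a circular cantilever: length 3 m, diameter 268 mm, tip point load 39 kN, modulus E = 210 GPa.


I = pi * d^4 / 64 = pi * 268^4 / 64 = 253226454.78 mm^4
L = 3000.0 mm, P = 39000.0 N, E = 210000.0 MPa
delta = P * L^3 / (3 * E * I)
= 39000.0 * 3000.0^3 / (3 * 210000.0 * 253226454.78)
= 6.6005 mm

6.6005 mm


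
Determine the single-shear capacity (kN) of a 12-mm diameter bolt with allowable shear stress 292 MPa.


A = pi * d^2 / 4 = pi * 12^2 / 4 = 113.0973 mm^2
V = f_v * A / 1000 = 292 * 113.0973 / 1000
= 33.0244 kN

33.0244 kN


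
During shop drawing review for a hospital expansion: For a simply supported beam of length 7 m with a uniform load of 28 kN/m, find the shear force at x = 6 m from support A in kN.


R_A = w * L / 2 = 28 * 7 / 2 = 98.0 kN
V(x) = R_A - w * x = 98.0 - 28 * 6
= -70.0 kN

-70.0 kN


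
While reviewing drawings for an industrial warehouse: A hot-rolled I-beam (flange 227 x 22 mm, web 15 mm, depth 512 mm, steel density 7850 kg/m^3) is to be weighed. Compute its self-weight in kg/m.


A_flanges = 2 * 227 * 22 = 9988 mm^2
A_web = (512 - 2 * 22) * 15 = 7020 mm^2
A_total = 9988 + 7020 = 17008 mm^2 = 0.017008 m^2
Weight = rho * A = 7850 * 0.017008 = 133.5128 kg/m

133.5128 kg/m


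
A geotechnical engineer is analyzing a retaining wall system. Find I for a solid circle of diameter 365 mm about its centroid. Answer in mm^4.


r = d / 2 = 365 / 2 = 182.5 mm
I = pi * r^4 / 4 = pi * 182.5^4 / 4
= 871247122.07 mm^4

871247122.07 mm^4


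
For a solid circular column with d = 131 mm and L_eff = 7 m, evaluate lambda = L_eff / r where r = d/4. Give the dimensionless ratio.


Radius of gyration r = d / 4 = 131 / 4 = 32.75 mm
L_eff = 7000.0 mm
Slenderness ratio = L / r = 7000.0 / 32.75 = 213.74 (dimensionless)

213.74 (dimensionless)


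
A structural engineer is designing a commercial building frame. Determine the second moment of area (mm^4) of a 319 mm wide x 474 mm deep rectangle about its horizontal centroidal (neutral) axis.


I = b * h^3 / 12
= 319 * 474^3 / 12
= 319 * 106496424 / 12
= 2831029938.0 mm^4

2831029938.0 mm^4


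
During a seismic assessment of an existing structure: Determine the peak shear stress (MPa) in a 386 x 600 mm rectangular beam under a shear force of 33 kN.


A = b * h = 386 * 600 = 231600 mm^2
V = 33 kN = 33000.0 N
tau_max = 1.5 * V / A = 1.5 * 33000.0 / 231600
= 0.2137 MPa

0.2137 MPa


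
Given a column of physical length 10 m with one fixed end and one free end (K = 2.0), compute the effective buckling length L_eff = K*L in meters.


L_eff = K * L
= 2.0 * 10
= 20.0 m

20.0 m


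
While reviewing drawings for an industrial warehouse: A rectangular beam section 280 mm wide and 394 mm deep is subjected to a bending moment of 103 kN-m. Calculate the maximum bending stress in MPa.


I = b * h^3 / 12 = 280 * 394^3 / 12 = 1427136293.33 mm^4
y = h / 2 = 394 / 2 = 197.0 mm
M = 103 kN-m = 103000000.0 N-mm
sigma = M * y / I = 103000000.0 * 197.0 / 1427136293.33
= 14.22 MPa

14.22 MPa


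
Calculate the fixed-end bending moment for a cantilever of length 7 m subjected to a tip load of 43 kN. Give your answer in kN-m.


For a cantilever with a point load at the free end:
M_max = P * L = 43 * 7 = 301 kN-m

301 kN-m


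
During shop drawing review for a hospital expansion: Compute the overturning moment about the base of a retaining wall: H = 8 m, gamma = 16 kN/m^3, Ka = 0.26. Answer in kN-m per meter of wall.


Pa = 0.5 * Ka * gamma * H^2
= 0.5 * 0.26 * 16 * 8^2
= 133.12 kN/m
Arm = H / 3 = 8 / 3 = 2.6667 m
Mo = Pa * arm = Pa * H / 3 = 133.12 * 8 / 3 = 354.9867 kN-m/m

354.9867 kN-m/m


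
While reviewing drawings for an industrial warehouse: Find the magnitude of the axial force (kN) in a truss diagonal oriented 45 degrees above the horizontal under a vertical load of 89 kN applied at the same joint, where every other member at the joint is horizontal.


At the joint, only the diagonal has a vertical component, so vertical equilibrium gives:
F * sin(45) = 89
F = 89 / sin(45)
= 89 / 0.707107
= 125.86 kN

125.86 kN


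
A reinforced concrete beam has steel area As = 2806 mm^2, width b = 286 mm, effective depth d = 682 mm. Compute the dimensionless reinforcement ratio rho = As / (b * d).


rho = As / (b * d)
= 2806 / (286 * 682)
= 2806 / 195052
= 0.014386 (dimensionless)

0.014386 (dimensionless)


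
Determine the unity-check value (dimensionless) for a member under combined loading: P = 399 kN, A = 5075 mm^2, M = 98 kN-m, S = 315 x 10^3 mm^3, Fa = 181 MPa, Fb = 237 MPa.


f_a = P / A = 399000.0 / 5075 = 78.6207 MPa
f_b = M / S = 98000000.0 / 315000.0 = 311.1111 MPa
Ratio = f_a / Fa + f_b / Fb
= 78.6207 / 181 + 311.1111 / 237
= 1.7471 (dimensionless)

1.7471 (dimensionless)


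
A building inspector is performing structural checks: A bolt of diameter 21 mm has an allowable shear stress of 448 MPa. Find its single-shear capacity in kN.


A = pi * d^2 / 4 = pi * 21^2 / 4 = 346.3606 mm^2
V = f_v * A / 1000 = 448 * 346.3606 / 1000
= 155.1695 kN

155.1695 kN


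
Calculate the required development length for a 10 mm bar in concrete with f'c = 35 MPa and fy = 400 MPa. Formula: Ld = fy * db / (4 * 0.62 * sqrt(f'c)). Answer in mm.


Ld = (fy * db) / (4 * 0.62 * sqrt(f'c))
= (400 * 10) / (4 * 0.62 * sqrt(35))
= 4000 / 14.6719
= 272.63 mm

272.63 mm


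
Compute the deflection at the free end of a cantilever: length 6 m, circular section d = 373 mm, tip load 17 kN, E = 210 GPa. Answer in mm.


I = pi * d^4 / 64 = pi * 373^4 / 64 = 950178558.36 mm^4
L = 6000.0 mm, P = 17000.0 N, E = 210000.0 MPa
delta = P * L^3 / (3 * E * I)
= 17000.0 * 6000.0^3 / (3 * 210000.0 * 950178558.36)
= 6.1342 mm

6.1342 mm


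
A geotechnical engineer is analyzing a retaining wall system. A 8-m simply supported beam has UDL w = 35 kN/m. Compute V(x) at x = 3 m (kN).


R_A = w * L / 2 = 35 * 8 / 2 = 140.0 kN
V(x) = R_A - w * x = 140.0 - 35 * 3
= 35.0 kN

35.0 kN


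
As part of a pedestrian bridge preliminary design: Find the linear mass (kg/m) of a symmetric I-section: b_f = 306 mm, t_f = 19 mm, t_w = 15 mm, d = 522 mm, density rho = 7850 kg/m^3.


A_flanges = 2 * 306 * 19 = 11628 mm^2
A_web = (522 - 2 * 19) * 15 = 7260 mm^2
A_total = 11628 + 7260 = 18888 mm^2 = 0.018888 m^2
Weight = rho * A = 7850 * 0.018888 = 148.2708 kg/m

148.2708 kg/m


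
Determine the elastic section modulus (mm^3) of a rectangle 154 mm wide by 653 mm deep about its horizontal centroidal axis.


S = b * h^2 / 6
= 154 * 653^2 / 6
= 154 * 426409 / 6
= 10944497.67 mm^3

10944497.67 mm^3


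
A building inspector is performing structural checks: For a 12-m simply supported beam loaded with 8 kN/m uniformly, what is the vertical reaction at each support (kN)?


Total load = w * L = 8 * 12 = 96 kN
By symmetry, each reaction R = total / 2 = 96 / 2 = 48.0 kN

48.0 kN


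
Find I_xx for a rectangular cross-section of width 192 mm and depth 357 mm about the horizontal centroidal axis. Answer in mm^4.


I = b * h^3 / 12
= 192 * 357^3 / 12
= 192 * 45499293 / 12
= 727988688.0 mm^4

727988688.0 mm^4


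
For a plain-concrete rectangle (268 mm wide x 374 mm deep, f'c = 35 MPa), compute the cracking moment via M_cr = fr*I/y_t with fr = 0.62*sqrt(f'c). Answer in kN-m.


fr = 0.62 * sqrt(35) = 0.62 * 5.9161 = 3.668 MPa
I = 268 * 374^3 / 12 = 1168337602.67 mm^4
y_t = 187.0 mm
M_cr = fr * I / y_t = 3.668 * 1168337602.67 / 187.0 N-mm
= 22.9167 kN-m

22.9167 kN-m


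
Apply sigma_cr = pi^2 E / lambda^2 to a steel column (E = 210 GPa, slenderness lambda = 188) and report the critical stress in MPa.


sigma_cr = pi^2 * E / lambda^2
= 9.8696 * 210000.0 / 188^2
= 9.8696 * 210000.0 / 35344
= 58.6413 MPa

58.6413 MPa


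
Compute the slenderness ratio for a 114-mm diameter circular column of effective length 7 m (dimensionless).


Radius of gyration r = d / 4 = 114 / 4 = 28.5 mm
L_eff = 7000.0 mm
Slenderness ratio = L / r = 7000.0 / 28.5 = 245.61 (dimensionless)

245.61 (dimensionless)


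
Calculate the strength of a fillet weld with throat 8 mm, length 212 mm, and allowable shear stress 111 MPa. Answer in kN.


Strength = throat * length * allowable stress
= 8 * 212 * 111 N
= 188256 N
= 188.26 kN

188.26 kN


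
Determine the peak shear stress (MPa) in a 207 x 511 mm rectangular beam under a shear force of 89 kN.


A = b * h = 207 * 511 = 105777 mm^2
V = 89 kN = 89000.0 N
tau_max = 1.5 * V / A = 1.5 * 89000.0 / 105777
= 1.2621 MPa

1.2621 MPa


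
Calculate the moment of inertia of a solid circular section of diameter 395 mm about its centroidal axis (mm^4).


r = d / 2 = 395 / 2 = 197.5 mm
I = pi * r^4 / 4 = pi * 197.5^4 / 4
= 1194973518.81 mm^4

1194973518.81 mm^4


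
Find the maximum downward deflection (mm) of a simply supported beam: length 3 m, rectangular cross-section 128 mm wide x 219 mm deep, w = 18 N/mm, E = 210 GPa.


I = 128 * 219^3 / 12 = 112036896.0 mm^4
L = 3000.0 mm, w = 18 N/mm, E = 210000.0 MPa
delta = 5 * w * L^4 / (384 * E * I)
= 5 * 18 * 3000.0^4 / (384 * 210000.0 * 112036896.0)
= 0.8069 mm

0.8069 mm


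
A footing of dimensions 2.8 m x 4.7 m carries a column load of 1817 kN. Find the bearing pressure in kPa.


A = 2.8 * 4.7 = 13.16 m^2
q = P / A = 1817 / 13.16
= 138.0699 kPa

138.0699 kPa


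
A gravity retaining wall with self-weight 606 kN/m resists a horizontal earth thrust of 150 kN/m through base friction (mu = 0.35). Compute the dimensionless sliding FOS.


Resisting force = mu * W = 0.35 * 606 = 212.1 kN/m
FOS = Resisting / Driving = 212.1 / 150
= 1.414 (dimensionless)

1.414 (dimensionless)


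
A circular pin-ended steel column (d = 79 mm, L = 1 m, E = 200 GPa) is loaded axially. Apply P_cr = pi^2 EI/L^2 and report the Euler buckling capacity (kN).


I = pi * d^4 / 64 = 1911957.63 mm^4
L = 1000.0 mm
P_cr = pi^2 * E * I / L^2
= 9.8696 * 200000.0 * 1911957.63 / 1000.0^2
= 3774053.09 N = 3774.0531 kN

3774.0531 kN


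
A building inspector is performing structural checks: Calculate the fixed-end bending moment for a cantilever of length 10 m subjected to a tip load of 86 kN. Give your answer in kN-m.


For a cantilever with a point load at the free end:
M_max = P * L = 86 * 10 = 860 kN-m

860 kN-m


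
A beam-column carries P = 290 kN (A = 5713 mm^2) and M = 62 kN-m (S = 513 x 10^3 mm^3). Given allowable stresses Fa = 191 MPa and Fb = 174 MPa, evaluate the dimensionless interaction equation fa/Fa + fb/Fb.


f_a = P / A = 290000.0 / 5713 = 50.7614 MPa
f_b = M / S = 62000000.0 / 513000.0 = 120.8577 MPa
Ratio = f_a / Fa + f_b / Fb
= 50.7614 / 191 + 120.8577 / 174
= 0.9604 (dimensionless)

0.9604 (dimensionless)


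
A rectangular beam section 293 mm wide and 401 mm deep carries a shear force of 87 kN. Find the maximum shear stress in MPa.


A = b * h = 293 * 401 = 117493 mm^2
V = 87 kN = 87000.0 N
tau_max = 1.5 * V / A = 1.5 * 87000.0 / 117493
= 1.1107 MPa

1.1107 MPa


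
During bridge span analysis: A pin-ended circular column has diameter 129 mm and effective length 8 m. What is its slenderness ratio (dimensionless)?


Radius of gyration r = d / 4 = 129 / 4 = 32.25 mm
L_eff = 8000.0 mm
Slenderness ratio = L / r = 8000.0 / 32.25 = 248.06 (dimensionless)

248.06 (dimensionless)


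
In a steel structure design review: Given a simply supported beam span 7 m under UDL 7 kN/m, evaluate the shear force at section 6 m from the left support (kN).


R_A = w * L / 2 = 7 * 7 / 2 = 24.5 kN
V(x) = R_A - w * x = 24.5 - 7 * 6
= -17.5 kN

-17.5 kN


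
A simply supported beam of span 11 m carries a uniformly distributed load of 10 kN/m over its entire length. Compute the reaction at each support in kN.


Total load = w * L = 10 * 11 = 110 kN
By symmetry, each reaction R = total / 2 = 110 / 2 = 55.0 kN

55.0 kN


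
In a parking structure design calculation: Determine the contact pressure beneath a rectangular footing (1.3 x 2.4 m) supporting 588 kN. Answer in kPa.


A = 1.3 * 2.4 = 3.12 m^2
q = P / A = 588 / 3.12
= 188.4615 kPa

188.4615 kPa


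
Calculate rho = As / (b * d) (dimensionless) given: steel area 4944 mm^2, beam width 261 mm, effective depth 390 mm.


rho = As / (b * d)
= 4944 / (261 * 390)
= 4944 / 101790
= 0.048571 (dimensionless)

0.048571 (dimensionless)


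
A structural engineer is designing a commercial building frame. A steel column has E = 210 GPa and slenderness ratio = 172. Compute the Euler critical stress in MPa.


sigma_cr = pi^2 * E / lambda^2
= 9.8696 * 210000.0 / 172^2
= 9.8696 * 210000.0 / 29584
= 70.0587 MPa

70.0587 MPa


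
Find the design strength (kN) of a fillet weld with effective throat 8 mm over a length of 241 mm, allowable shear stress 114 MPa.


Strength = throat * length * allowable stress
= 8 * 241 * 114 N
= 219792 N
= 219.79 kN

219.79 kN


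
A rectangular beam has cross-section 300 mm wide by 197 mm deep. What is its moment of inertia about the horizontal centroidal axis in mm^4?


I = b * h^3 / 12
= 300 * 197^3 / 12
= 300 * 7645373 / 12
= 191134325.0 mm^4

191134325.0 mm^4


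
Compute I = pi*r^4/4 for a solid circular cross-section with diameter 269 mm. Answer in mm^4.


r = d / 2 = 269 / 2 = 134.5 mm
I = pi * r^4 / 4 = pi * 134.5^4 / 4
= 257027160.69 mm^4

257027160.69 mm^4


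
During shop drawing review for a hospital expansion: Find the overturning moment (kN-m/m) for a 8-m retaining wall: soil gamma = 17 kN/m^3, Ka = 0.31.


Pa = 0.5 * Ka * gamma * H^2
= 0.5 * 0.31 * 17 * 8^2
= 168.64 kN/m
Arm = H / 3 = 8 / 3 = 2.6667 m
Mo = Pa * arm = Pa * H / 3 = 168.64 * 8 / 3 = 449.7067 kN-m/m

449.7067 kN-m/m


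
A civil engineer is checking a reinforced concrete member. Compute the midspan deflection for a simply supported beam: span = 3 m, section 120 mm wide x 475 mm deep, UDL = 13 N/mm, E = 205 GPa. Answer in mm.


I = 120 * 475^3 / 12 = 1071718750.0 mm^4
L = 3000.0 mm, w = 13 N/mm, E = 205000.0 MPa
delta = 5 * w * L^4 / (384 * E * I)
= 5 * 13 * 3000.0^4 / (384 * 205000.0 * 1071718750.0)
= 0.0624 mm

0.0624 mm


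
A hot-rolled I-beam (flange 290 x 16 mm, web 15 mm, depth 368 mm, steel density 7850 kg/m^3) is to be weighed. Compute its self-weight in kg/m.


A_flanges = 2 * 290 * 16 = 9280 mm^2
A_web = (368 - 2 * 16) * 15 = 5040 mm^2
A_total = 9280 + 5040 = 14320 mm^2 = 0.014320 m^2
Weight = rho * A = 7850 * 0.014320 = 112.412 kg/m

112.412 kg/m


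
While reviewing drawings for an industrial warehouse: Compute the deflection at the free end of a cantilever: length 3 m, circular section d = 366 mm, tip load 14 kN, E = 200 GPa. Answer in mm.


I = pi * d^4 / 64 = pi * 366^4 / 64 = 880834345.46 mm^4
L = 3000.0 mm, P = 14000.0 N, E = 200000.0 MPa
delta = P * L^3 / (3 * E * I)
= 14000.0 * 3000.0^3 / (3 * 200000.0 * 880834345.46)
= 0.7152 mm

0.7152 mm


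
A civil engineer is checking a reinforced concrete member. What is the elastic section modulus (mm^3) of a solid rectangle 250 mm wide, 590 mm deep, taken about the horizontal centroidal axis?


S = b * h^2 / 6
= 250 * 590^2 / 6
= 250 * 348100 / 6
= 14504166.67 mm^3

14504166.67 mm^3


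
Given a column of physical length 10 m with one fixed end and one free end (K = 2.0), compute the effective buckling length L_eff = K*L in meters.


L_eff = K * L
= 2.0 * 10
= 20.0 m

20.0 m


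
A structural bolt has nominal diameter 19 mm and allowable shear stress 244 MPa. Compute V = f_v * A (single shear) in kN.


A = pi * d^2 / 4 = pi * 19^2 / 4 = 283.5287 mm^2
V = f_v * A / 1000 = 244 * 283.5287 / 1000
= 69.181 kN

69.181 kN


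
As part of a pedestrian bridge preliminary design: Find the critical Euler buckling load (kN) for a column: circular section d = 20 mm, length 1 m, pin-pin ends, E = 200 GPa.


I = pi * d^4 / 64 = 7853.98 mm^4
L = 1000.0 mm
P_cr = pi^2 * E * I / L^2
= 9.8696 * 200000.0 * 7853.98 / 1000.0^2
= 15503.14 N = 15.5031 kN

15.5031 kN


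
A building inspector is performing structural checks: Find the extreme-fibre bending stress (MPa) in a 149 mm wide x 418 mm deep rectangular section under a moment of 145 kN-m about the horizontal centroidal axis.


I = b * h^3 / 12 = 149 * 418^3 / 12 = 906846680.67 mm^4
y = h / 2 = 418 / 2 = 209.0 mm
M = 145 kN-m = 145000000.0 N-mm
sigma = M * y / I = 145000000.0 * 209.0 / 906846680.67
= 33.42 MPa

33.42 MPa


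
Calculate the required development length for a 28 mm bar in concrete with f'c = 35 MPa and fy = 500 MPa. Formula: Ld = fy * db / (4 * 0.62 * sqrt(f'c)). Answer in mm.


Ld = (fy * db) / (4 * 0.62 * sqrt(f'c))
= (500 * 28) / (4 * 0.62 * sqrt(35))
= 14000 / 14.6719
= 954.21 mm

954.21 mm


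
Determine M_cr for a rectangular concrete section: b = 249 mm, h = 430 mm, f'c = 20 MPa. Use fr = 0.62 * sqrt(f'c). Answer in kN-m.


fr = 0.62 * sqrt(20) = 0.62 * 4.4721 = 2.7727 MPa
I = 249 * 430^3 / 12 = 1649770250.0 mm^4
y_t = 215.0 mm
M_cr = fr * I / y_t = 2.7727 * 1649770250.0 / 215.0 N-mm
= 21.2761 kN-m

21.2761 kN-m


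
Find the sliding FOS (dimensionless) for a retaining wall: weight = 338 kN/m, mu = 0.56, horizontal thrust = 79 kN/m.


Resisting force = mu * W = 0.56 * 338 = 189.28 kN/m
FOS = Resisting / Driving = 189.28 / 79
= 2.3959 (dimensionless)

2.3959 (dimensionless)


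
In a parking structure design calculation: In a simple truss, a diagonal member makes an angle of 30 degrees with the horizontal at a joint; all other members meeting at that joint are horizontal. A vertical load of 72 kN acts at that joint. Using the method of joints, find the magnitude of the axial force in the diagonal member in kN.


At the joint, only the diagonal has a vertical component, so vertical equilibrium gives:
F * sin(30) = 72
F = 72 / sin(30)
= 72 / 0.5
= 144.0 kN

144.0 kN


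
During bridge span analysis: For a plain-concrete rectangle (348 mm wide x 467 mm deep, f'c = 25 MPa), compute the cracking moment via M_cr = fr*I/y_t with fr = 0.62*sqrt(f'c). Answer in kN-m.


fr = 0.62 * sqrt(25) = 0.62 * 5.0 = 3.1 MPa
I = 348 * 467^3 / 12 = 2953579327.0 mm^4
y_t = 233.5 mm
M_cr = fr * I / y_t = 3.1 * 2953579327.0 / 233.5 N-mm
= 39.2124 kN-m

39.2124 kN-m


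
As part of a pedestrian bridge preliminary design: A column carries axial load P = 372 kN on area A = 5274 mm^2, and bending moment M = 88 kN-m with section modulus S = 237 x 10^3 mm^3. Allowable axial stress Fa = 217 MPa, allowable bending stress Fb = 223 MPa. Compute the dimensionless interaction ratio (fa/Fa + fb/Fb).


f_a = P / A = 372000.0 / 5274 = 70.5347 MPa
f_b = M / S = 88000000.0 / 237000.0 = 371.308 MPa
Ratio = f_a / Fa + f_b / Fb
= 70.5347 / 217 + 371.308 / 223
= 1.9901 (dimensionless)

1.9901 (dimensionless)


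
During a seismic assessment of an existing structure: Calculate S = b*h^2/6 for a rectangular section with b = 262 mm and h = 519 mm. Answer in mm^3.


S = b * h^2 / 6
= 262 * 519^2 / 6
= 262 * 269361 / 6
= 11762097.0 mm^3

11762097.0 mm^3


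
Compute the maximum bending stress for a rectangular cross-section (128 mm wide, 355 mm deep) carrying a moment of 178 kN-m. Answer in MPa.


I = b * h^3 / 12 = 128 * 355^3 / 12 = 477214666.67 mm^4
y = h / 2 = 355 / 2 = 177.5 mm
M = 178 kN-m = 178000000.0 N-mm
sigma = M * y / I = 178000000.0 * 177.5 / 477214666.67
= 66.21 MPa

66.21 MPa


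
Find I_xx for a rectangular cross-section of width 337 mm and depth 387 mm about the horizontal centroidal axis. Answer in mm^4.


I = b * h^3 / 12
= 337 * 387^3 / 12
= 337 * 57960603 / 12
= 1627726934.25 mm^4

1627726934.25 mm^4


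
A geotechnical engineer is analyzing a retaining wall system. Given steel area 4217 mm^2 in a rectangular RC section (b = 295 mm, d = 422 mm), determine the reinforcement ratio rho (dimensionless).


rho = As / (b * d)
= 4217 / (295 * 422)
= 4217 / 124490
= 0.033874 (dimensionless)

0.033874 (dimensionless)


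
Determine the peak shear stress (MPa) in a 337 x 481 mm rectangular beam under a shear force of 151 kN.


A = b * h = 337 * 481 = 162097 mm^2
V = 151 kN = 151000.0 N
tau_max = 1.5 * V / A = 1.5 * 151000.0 / 162097
= 1.3973 MPa

1.3973 MPa


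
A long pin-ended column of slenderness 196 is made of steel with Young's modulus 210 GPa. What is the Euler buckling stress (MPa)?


sigma_cr = pi^2 * E / lambda^2
= 9.8696 * 210000.0 / 196^2
= 9.8696 * 210000.0 / 38416
= 53.9519 MPa

53.9519 MPa


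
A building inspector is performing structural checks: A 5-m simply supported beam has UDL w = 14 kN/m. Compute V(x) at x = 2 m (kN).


R_A = w * L / 2 = 14 * 5 / 2 = 35.0 kN
V(x) = R_A - w * x = 35.0 - 14 * 2
= 7.0 kN

7.0 kN


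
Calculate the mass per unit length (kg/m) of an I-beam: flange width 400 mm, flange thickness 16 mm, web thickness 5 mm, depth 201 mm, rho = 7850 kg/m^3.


A_flanges = 2 * 400 * 16 = 12800 mm^2
A_web = (201 - 2 * 16) * 5 = 845 mm^2
A_total = 12800 + 845 = 13645 mm^2 = 0.013645 m^2
Weight = rho * A = 7850 * 0.013645 = 107.1132 kg/m

107.1132 kg/m


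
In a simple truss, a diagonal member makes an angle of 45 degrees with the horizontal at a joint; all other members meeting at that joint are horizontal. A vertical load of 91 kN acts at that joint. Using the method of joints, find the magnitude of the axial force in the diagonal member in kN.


At the joint, only the diagonal has a vertical component, so vertical equilibrium gives:
F * sin(45) = 91
F = 91 / sin(45)
= 91 / 0.707107
= 128.69 kN

128.69 kN


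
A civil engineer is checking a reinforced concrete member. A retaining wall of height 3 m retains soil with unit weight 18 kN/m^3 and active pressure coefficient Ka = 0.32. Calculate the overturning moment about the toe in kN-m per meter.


Pa = 0.5 * Ka * gamma * H^2
= 0.5 * 0.32 * 18 * 3^2
= 25.92 kN/m
Arm = H / 3 = 3 / 3 = 1.0 m
Mo = Pa * arm = Pa * H / 3 = 25.92 * 3 / 3 = 25.92 kN-m/m

25.92 kN-m/m


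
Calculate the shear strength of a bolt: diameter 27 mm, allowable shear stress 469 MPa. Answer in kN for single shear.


A = pi * d^2 / 4 = pi * 27^2 / 4 = 572.5553 mm^2
V = f_v * A / 1000 = 469 * 572.5553 / 1000
= 268.5284 kN

268.5284 kN


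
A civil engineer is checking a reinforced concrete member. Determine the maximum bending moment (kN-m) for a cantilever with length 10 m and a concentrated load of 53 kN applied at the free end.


For a cantilever with a point load at the free end:
M_max = P * L = 53 * 10 = 530 kN-m

530 kN-m


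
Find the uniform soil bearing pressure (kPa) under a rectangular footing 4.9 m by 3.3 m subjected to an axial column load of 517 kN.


A = 4.9 * 3.3 = 16.17 m^2
q = P / A = 517 / 16.17
= 31.9728 kPa

31.9728 kPa


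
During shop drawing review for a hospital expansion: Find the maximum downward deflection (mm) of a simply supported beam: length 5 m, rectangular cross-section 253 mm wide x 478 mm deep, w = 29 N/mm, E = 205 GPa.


I = 253 * 478^3 / 12 = 2302623671.33 mm^4
L = 5000.0 mm, w = 29 N/mm, E = 205000.0 MPa
delta = 5 * w * L^4 / (384 * E * I)
= 5 * 29 * 5000.0^4 / (384 * 205000.0 * 2302623671.33)
= 0.5 mm

0.5 mm


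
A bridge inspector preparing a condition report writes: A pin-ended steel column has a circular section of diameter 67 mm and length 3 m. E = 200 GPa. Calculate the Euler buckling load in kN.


I = pi * d^4 / 64 = 989165.84 mm^4
L = 3000.0 mm
P_cr = pi^2 * E * I / L^2
= 9.8696 * 200000.0 * 989165.84 / 3000.0^2
= 216948.34 N = 216.9483 kN

216.9483 kN


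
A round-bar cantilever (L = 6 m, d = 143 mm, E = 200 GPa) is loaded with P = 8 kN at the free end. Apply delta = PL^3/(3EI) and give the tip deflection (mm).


I = pi * d^4 / 64 = pi * 143^4 / 64 = 20526459.59 mm^4
L = 6000.0 mm, P = 8000.0 N, E = 200000.0 MPa
delta = P * L^3 / (3 * E * I)
= 8000.0 * 6000.0^3 / (3 * 200000.0 * 20526459.59)
= 140.3067 mm

140.3067 mm
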